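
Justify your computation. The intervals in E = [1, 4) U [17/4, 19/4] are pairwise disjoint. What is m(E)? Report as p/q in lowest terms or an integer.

For pairwise disjoint intervals, m(union_i I_i) = sum_i m(I_i),
and m is invariant under swapping open/closed endpoints (single points have measure 0).
So m(E) = sum_i (b_i - a_i).
  I_1 has length 4 - 1 = 3.
  I_2 has length 19/4 - 17/4 = 1/2.
Summing:
  m(E) = 3 + 1/2 = 7/2.

7/2


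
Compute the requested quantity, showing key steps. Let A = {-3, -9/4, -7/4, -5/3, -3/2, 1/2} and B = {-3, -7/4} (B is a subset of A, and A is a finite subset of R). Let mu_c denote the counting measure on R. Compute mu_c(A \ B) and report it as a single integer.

Counting measure assigns mu_c(E) = |E| (number of elements) when E is finite. For B subset A, A \ B is the set of elements of A not in B, so |A \ B| = |A| - |B|.
|A| = 6, |B| = 2, so mu_c(A \ B) = 6 - 2 = 4.

4


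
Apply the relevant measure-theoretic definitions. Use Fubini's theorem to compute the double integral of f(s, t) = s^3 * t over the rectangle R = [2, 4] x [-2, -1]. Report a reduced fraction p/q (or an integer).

f(s, t) is a tensor product of a function of s and a function of t, and both factors are bounded continuous (hence Lebesgue integrable) on the rectangle, so Fubini's theorem applies:
  integral_R f d(m x m) = (integral_a1^b1 s^3 ds) * (integral_a2^b2 t dt).
Inner integral in s: integral_{2}^{4} s^3 ds = (4^4 - 2^4)/4
  = 60.
Inner integral in t: integral_{-2}^{-1} t dt = ((-1)^2 - (-2)^2)/2
  = -3/2.
Product: (60) * (-3/2) = -90.

-90


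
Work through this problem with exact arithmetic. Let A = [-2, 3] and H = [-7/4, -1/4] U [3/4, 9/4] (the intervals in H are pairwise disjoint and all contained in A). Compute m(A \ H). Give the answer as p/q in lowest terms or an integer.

The ambient interval has length m(A) = 3 - (-2) = 5.
Since the holes are disjoint and sit inside A, by finite additivity
  m(H) = sum_i (b_i - a_i), and m(A \ H) = m(A) - m(H).
Computing the hole measures:
  m(H_1) = -1/4 - (-7/4) = 3/2.
  m(H_2) = 9/4 - 3/4 = 3/2.
Summed: m(H) = 3/2 + 3/2 = 3.
So m(A \ H) = 5 - 3 = 2.

2


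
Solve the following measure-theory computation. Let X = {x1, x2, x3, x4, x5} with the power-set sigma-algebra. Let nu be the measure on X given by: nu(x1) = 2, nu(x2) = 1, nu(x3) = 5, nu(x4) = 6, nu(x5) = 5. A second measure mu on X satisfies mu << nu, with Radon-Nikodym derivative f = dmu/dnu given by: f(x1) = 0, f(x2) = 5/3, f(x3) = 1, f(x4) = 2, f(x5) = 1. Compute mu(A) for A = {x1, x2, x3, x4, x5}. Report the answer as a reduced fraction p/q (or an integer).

By the defining property of the Radon-Nikodym derivative, for every measurable set A,
  mu(A) = integral_A f dnu.
Since nu is a discrete measure concentrated on the atoms of X, the integral over A reduces to the sum
  mu(A) = sum_{x in A} f(x) * nu({x}).
Computing each term:
  x1: f(x1) * nu(x1) = 0 * 2 = 0.
  x2: f(x2) * nu(x2) = 5/3 * 1 = 5/3.
  x3: f(x3) * nu(x3) = 1 * 5 = 5.
  x4: f(x4) * nu(x4) = 2 * 6 = 12.
  x5: f(x5) * nu(x5) = 1 * 5 = 5.
Summing: mu(A) = 0 + 5/3 + 5 + 12 + 5 = 71/3.

71/3


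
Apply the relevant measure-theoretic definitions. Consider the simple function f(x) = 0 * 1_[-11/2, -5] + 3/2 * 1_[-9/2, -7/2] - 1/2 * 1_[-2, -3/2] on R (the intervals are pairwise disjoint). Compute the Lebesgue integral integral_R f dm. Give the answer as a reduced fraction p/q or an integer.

For a simple function f = sum_i c_i * 1_{A_i} with disjoint A_i,
  integral f dm = sum_i c_i * m(A_i).
Lengths of the A_i:
  m(A_1) = -5 - (-11/2) = 1/2.
  m(A_2) = -7/2 - (-9/2) = 1.
  m(A_3) = -3/2 - (-2) = 1/2.
Contributions c_i * m(A_i):
  (0) * (1/2) = 0.
  (3/2) * (1) = 3/2.
  (-1/2) * (1/2) = -1/4.
Total: 0 + 3/2 - 1/4 = 5/4.

5/4


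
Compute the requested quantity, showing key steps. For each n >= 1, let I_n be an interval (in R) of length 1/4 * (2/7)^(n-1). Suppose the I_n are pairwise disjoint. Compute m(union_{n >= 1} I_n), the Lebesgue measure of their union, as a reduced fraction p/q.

By countable additivity of the Lebesgue measure on pairwise disjoint measurable sets,
  m(union_{n >= 1} I_n) = sum_{n >= 1} m(I_n) = sum_{n >= 1} a * r^(n-1),
  with a = 1/4 and r = 2/7.
Since 0 < r = 2/7 < 1, the geometric series converges:
  sum_{n >= 1} a * r^(n-1) = a / (1 - r).
  = 1/4 / (1 - 2/7)
  = 1/4 / (5/7)
  = 7/20.

7/20


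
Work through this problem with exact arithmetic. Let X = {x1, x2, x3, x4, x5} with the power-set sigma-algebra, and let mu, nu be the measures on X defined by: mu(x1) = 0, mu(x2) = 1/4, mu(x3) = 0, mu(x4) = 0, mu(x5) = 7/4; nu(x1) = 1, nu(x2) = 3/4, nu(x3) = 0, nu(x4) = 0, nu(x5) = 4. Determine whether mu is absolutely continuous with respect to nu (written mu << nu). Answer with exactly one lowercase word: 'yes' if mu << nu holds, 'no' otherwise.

mu << nu means: every nu-null measurable set is also mu-null; equivalently, for every atom x, if nu({x}) = 0 then mu({x}) = 0.
Checking each atom:
  x1: nu = 1 > 0 -> no constraint.
  x2: nu = 3/4 > 0 -> no constraint.
  x3: nu = 0, mu = 0 -> consistent with mu << nu.
  x4: nu = 0, mu = 0 -> consistent with mu << nu.
  x5: nu = 4 > 0 -> no constraint.
No atom violates the condition. Therefore mu << nu.

yes


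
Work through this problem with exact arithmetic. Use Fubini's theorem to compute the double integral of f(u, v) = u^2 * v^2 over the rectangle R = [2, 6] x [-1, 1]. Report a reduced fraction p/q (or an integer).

f(u, v) is a tensor product of a function of u and a function of v, and both factors are bounded continuous (hence Lebesgue integrable) on the rectangle, so Fubini's theorem applies:
  integral_R f d(m x m) = (integral_a1^b1 u^2 du) * (integral_a2^b2 v^2 dv).
Inner integral in u: integral_{2}^{6} u^2 du = (6^3 - 2^3)/3
  = 208/3.
Inner integral in v: integral_{-1}^{1} v^2 dv = (1^3 - (-1)^3)/3
  = 2/3.
Product: (208/3) * (2/3) = 416/9.

416/9


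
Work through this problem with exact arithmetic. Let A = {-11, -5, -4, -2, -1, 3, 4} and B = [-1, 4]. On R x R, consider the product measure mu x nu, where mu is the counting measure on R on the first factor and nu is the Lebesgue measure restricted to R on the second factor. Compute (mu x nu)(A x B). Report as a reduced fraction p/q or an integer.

For a measurable rectangle A x B, the product measure satisfies
  (mu x nu)(A x B) = mu(A) * nu(B).
  mu(A) = 7.
  nu(B) = 5.
  (mu x nu)(A x B) = 7 * 5 = 35.

35


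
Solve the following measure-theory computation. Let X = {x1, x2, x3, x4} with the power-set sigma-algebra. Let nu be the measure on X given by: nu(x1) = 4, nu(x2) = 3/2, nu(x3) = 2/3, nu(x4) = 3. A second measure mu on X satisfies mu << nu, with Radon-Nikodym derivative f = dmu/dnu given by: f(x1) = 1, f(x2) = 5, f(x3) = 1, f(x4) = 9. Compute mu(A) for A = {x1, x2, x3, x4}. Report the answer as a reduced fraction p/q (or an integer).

By the defining property of the Radon-Nikodym derivative, for every measurable set A,
  mu(A) = integral_A f dnu.
Since nu is a discrete measure concentrated on the atoms of X, the integral over A reduces to the sum
  mu(A) = sum_{x in A} f(x) * nu({x}).
Computing each term:
  x1: f(x1) * nu(x1) = 1 * 4 = 4.
  x2: f(x2) * nu(x2) = 5 * 3/2 = 15/2.
  x3: f(x3) * nu(x3) = 1 * 2/3 = 2/3.
  x4: f(x4) * nu(x4) = 9 * 3 = 27.
Summing: mu(A) = 4 + 15/2 + 2/3 + 27 = 235/6.

235/6


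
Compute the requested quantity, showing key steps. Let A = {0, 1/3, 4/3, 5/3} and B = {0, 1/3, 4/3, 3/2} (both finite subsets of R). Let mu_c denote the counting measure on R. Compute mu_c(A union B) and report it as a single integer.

Counting measure on a finite set equals cardinality. By inclusion-exclusion, |A union B| = |A| + |B| - |A cap B|.
|A| = 4, |B| = 4, |A cap B| = 3.
So mu_c(A union B) = 4 + 4 - 3 = 5.

5


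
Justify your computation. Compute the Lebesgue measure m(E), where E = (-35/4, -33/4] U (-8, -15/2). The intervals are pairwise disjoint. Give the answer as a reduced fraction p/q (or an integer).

For pairwise disjoint intervals, m(union_i I_i) = sum_i m(I_i),
and m is invariant under swapping open/closed endpoints (single points have measure 0).
So m(E) = sum_i (b_i - a_i).
  I_1 has length -33/4 - (-35/4) = 1/2.
  I_2 has length -15/2 - (-8) = 1/2.
Summing:
  m(E) = 1/2 + 1/2 = 1.

1


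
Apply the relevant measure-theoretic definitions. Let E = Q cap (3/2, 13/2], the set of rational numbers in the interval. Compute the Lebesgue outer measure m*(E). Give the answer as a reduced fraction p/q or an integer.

The set Q cap (3/2, 13/2] is countable (a subset of the countable set Q). Lebesgue outer measure of any countable set is 0: each singleton {q} has m*({q}) = 0, and by countable subadditivity m*(union_k {q_k}) <= sum_k m*({q_k}) = sum_k 0 = 0. The reverse inequality m*(E) >= 0 is automatic. So m*(Q cap (3/2, 13/2]) = 0.

0


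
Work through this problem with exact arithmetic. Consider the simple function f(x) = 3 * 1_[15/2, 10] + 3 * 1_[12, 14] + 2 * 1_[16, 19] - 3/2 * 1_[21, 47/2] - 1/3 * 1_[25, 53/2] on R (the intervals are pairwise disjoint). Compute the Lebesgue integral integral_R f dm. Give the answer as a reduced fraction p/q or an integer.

For a simple function f = sum_i c_i * 1_{A_i} with disjoint A_i,
  integral f dm = sum_i c_i * m(A_i).
Lengths of the A_i:
  m(A_1) = 10 - 15/2 = 5/2.
  m(A_2) = 14 - 12 = 2.
  m(A_3) = 19 - 16 = 3.
  m(A_4) = 47/2 - 21 = 5/2.
  m(A_5) = 53/2 - 25 = 3/2.
Contributions c_i * m(A_i):
  (3) * (5/2) = 15/2.
  (3) * (2) = 6.
  (2) * (3) = 6.
  (-3/2) * (5/2) = -15/4.
  (-1/3) * (3/2) = -1/2.
Total: 15/2 + 6 + 6 - 15/4 - 1/2 = 61/4.

61/4


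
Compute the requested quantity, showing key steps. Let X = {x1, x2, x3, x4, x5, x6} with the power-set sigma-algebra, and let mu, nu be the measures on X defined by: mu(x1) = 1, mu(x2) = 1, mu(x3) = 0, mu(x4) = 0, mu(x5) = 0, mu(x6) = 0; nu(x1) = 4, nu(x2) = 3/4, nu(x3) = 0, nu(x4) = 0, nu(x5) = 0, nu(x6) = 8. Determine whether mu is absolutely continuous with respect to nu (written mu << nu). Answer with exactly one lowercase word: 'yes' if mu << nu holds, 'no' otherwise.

mu << nu means: every nu-null measurable set is also mu-null; equivalently, for every atom x, if nu({x}) = 0 then mu({x}) = 0.
Checking each atom:
  x1: nu = 4 > 0 -> no constraint.
  x2: nu = 3/4 > 0 -> no constraint.
  x3: nu = 0, mu = 0 -> consistent with mu << nu.
  x4: nu = 0, mu = 0 -> consistent with mu << nu.
  x5: nu = 0, mu = 0 -> consistent with mu << nu.
  x6: nu = 8 > 0 -> no constraint.
No atom violates the condition. Therefore mu << nu.

yes


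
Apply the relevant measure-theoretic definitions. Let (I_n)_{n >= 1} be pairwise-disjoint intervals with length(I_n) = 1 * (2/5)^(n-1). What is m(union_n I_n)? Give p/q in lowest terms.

By countable additivity of the Lebesgue measure on pairwise disjoint measurable sets,
  m(union_{n >= 1} I_n) = sum_{n >= 1} m(I_n) = sum_{n >= 1} a * r^(n-1),
  with a = 1 and r = 2/5.
Since 0 < r = 2/5 < 1, the geometric series converges:
  sum_{n >= 1} a * r^(n-1) = a / (1 - r).
  = 1 / (1 - 2/5)
  = 1 / (3/5)
  = 5/3.

5/3


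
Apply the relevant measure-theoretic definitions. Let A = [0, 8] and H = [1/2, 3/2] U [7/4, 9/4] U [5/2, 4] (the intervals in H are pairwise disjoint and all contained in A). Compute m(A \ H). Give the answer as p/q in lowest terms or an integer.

The ambient interval has length m(A) = 8 - 0 = 8.
Since the holes are disjoint and sit inside A, by finite additivity
  m(H) = sum_i (b_i - a_i), and m(A \ H) = m(A) - m(H).
Computing the hole measures:
  m(H_1) = 3/2 - 1/2 = 1.
  m(H_2) = 9/4 - 7/4 = 1/2.
  m(H_3) = 4 - 5/2 = 3/2.
Summed: m(H) = 1 + 1/2 + 3/2 = 3.
So m(A \ H) = 8 - 3 = 5.

5


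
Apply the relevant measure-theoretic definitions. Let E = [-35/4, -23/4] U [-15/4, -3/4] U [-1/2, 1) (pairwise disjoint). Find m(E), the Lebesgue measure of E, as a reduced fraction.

For pairwise disjoint intervals, m(union_i I_i) = sum_i m(I_i),
and m is invariant under swapping open/closed endpoints (single points have measure 0).
So m(E) = sum_i (b_i - a_i).
  I_1 has length -23/4 - (-35/4) = 3.
  I_2 has length -3/4 - (-15/4) = 3.
  I_3 has length 1 - (-1/2) = 3/2.
Summing:
  m(E) = 3 + 3 + 3/2 = 15/2.

15/2


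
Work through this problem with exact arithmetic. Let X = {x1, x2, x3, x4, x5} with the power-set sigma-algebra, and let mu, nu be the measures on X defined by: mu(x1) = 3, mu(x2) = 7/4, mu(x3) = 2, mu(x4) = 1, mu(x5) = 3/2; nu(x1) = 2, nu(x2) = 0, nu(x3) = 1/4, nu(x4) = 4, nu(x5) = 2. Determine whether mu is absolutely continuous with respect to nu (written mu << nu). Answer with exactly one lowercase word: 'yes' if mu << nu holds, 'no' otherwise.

mu << nu means: every nu-null measurable set is also mu-null; equivalently, for every atom x, if nu({x}) = 0 then mu({x}) = 0.
Checking each atom:
  x1: nu = 2 > 0 -> no constraint.
  x2: nu = 0, mu = 7/4 > 0 -> violates mu << nu.
  x3: nu = 1/4 > 0 -> no constraint.
  x4: nu = 4 > 0 -> no constraint.
  x5: nu = 2 > 0 -> no constraint.
The atom(s) x2 violate the condition (nu = 0 but mu > 0). Therefore mu is NOT absolutely continuous w.r.t. nu.

no


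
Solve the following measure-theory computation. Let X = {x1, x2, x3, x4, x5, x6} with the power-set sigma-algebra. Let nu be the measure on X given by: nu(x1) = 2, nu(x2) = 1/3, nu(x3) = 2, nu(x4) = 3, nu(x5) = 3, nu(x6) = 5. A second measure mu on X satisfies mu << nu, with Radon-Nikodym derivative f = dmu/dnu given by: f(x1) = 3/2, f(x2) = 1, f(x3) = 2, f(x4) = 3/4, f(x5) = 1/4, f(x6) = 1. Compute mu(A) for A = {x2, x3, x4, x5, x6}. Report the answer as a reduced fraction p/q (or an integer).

By the defining property of the Radon-Nikodym derivative, for every measurable set A,
  mu(A) = integral_A f dnu.
Since nu is a discrete measure concentrated on the atoms of X, the integral over A reduces to the sum
  mu(A) = sum_{x in A} f(x) * nu({x}).
Computing each term:
  x2: f(x2) * nu(x2) = 1 * 1/3 = 1/3.
  x3: f(x3) * nu(x3) = 2 * 2 = 4.
  x4: f(x4) * nu(x4) = 3/4 * 3 = 9/4.
  x5: f(x5) * nu(x5) = 1/4 * 3 = 3/4.
  x6: f(x6) * nu(x6) = 1 * 5 = 5.
Summing: mu(A) = 1/3 + 4 + 9/4 + 3/4 + 5 = 37/3.

37/3


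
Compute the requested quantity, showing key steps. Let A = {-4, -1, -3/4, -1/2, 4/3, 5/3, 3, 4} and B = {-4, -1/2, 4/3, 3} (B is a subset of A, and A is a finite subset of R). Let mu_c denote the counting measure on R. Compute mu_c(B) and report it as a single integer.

Counting measure assigns mu_c(E) = |E| (number of elements) when E is finite.
B has 4 element(s), so mu_c(B) = 4.

4


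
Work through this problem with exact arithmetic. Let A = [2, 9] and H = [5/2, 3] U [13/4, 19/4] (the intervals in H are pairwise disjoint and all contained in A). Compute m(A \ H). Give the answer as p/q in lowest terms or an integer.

The ambient interval has length m(A) = 9 - 2 = 7.
Since the holes are disjoint and sit inside A, by finite additivity
  m(H) = sum_i (b_i - a_i), and m(A \ H) = m(A) - m(H).
Computing the hole measures:
  m(H_1) = 3 - 5/2 = 1/2.
  m(H_2) = 19/4 - 13/4 = 3/2.
Summed: m(H) = 1/2 + 3/2 = 2.
So m(A \ H) = 7 - 2 = 5.

5


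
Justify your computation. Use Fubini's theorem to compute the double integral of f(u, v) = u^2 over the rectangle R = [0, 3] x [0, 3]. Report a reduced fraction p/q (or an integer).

f(u, v) is a tensor product of a function of u and a function of v, and both factors are bounded continuous (hence Lebesgue integrable) on the rectangle, so Fubini's theorem applies:
  integral_R f d(m x m) = (integral_a1^b1 u^2 du) * (integral_a2^b2 1 dv).
Inner integral in u: integral_{0}^{3} u^2 du = (3^3 - 0^3)/3
  = 9.
Inner integral in v: integral_{0}^{3} 1 dv = (3^1 - 0^1)/1
  = 3.
Product: (9) * (3) = 27.

27


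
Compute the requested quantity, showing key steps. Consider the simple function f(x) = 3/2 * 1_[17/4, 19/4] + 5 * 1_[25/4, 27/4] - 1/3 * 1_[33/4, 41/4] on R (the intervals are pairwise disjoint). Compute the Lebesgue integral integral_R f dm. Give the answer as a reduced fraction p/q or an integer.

For a simple function f = sum_i c_i * 1_{A_i} with disjoint A_i,
  integral f dm = sum_i c_i * m(A_i).
Lengths of the A_i:
  m(A_1) = 19/4 - 17/4 = 1/2.
  m(A_2) = 27/4 - 25/4 = 1/2.
  m(A_3) = 41/4 - 33/4 = 2.
Contributions c_i * m(A_i):
  (3/2) * (1/2) = 3/4.
  (5) * (1/2) = 5/2.
  (-1/3) * (2) = -2/3.
Total: 3/4 + 5/2 - 2/3 = 31/12.

31/12


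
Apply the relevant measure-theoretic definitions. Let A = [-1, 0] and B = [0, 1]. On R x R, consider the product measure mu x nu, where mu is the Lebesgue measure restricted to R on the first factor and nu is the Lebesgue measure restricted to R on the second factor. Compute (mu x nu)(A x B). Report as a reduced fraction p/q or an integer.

For a measurable rectangle A x B, the product measure satisfies
  (mu x nu)(A x B) = mu(A) * nu(B).
  mu(A) = 1.
  nu(B) = 1.
  (mu x nu)(A x B) = 1 * 1 = 1.

1


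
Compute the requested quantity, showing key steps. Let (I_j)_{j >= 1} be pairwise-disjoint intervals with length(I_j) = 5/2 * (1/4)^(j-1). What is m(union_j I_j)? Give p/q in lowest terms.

By countable additivity of the Lebesgue measure on pairwise disjoint measurable sets,
  m(union_{j >= 1} I_j) = sum_{j >= 1} m(I_j) = sum_{j >= 1} a * r^(j-1),
  with a = 5/2 and r = 1/4.
Since 0 < r = 1/4 < 1, the geometric series converges:
  sum_{j >= 1} a * r^(j-1) = a / (1 - r).
  = 5/2 / (1 - 1/4)
  = 5/2 / (3/4)
  = 10/3.

10/3


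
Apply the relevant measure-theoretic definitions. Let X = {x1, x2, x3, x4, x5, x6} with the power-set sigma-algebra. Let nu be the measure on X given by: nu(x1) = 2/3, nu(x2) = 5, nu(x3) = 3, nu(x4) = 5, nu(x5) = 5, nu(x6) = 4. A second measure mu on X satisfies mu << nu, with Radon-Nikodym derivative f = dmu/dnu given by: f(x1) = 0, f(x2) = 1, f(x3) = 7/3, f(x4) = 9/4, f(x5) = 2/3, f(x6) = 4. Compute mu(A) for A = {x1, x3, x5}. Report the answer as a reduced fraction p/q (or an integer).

By the defining property of the Radon-Nikodym derivative, for every measurable set A,
  mu(A) = integral_A f dnu.
Since nu is a discrete measure concentrated on the atoms of X, the integral over A reduces to the sum
  mu(A) = sum_{x in A} f(x) * nu({x}).
Computing each term:
  x1: f(x1) * nu(x1) = 0 * 2/3 = 0.
  x3: f(x3) * nu(x3) = 7/3 * 3 = 7.
  x5: f(x5) * nu(x5) = 2/3 * 5 = 10/3.
Summing: mu(A) = 0 + 7 + 10/3 = 31/3.

31/3


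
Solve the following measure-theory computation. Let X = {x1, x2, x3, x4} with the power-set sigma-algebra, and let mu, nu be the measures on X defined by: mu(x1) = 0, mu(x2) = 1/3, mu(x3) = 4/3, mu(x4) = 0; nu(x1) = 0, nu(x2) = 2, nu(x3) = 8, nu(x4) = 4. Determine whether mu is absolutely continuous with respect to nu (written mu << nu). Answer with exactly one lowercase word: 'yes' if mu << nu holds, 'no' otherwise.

mu << nu means: every nu-null measurable set is also mu-null; equivalently, for every atom x, if nu({x}) = 0 then mu({x}) = 0.
Checking each atom:
  x1: nu = 0, mu = 0 -> consistent with mu << nu.
  x2: nu = 2 > 0 -> no constraint.
  x3: nu = 8 > 0 -> no constraint.
  x4: nu = 4 > 0 -> no constraint.
No atom violates the condition. Therefore mu << nu.

yes


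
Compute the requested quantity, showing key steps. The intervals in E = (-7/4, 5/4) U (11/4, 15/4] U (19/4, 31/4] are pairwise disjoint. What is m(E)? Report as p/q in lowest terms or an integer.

For pairwise disjoint intervals, m(union_i I_i) = sum_i m(I_i),
and m is invariant under swapping open/closed endpoints (single points have measure 0).
So m(E) = sum_i (b_i - a_i).
  I_1 has length 5/4 - (-7/4) = 3.
  I_2 has length 15/4 - 11/4 = 1.
  I_3 has length 31/4 - 19/4 = 3.
Summing:
  m(E) = 3 + 1 + 3 = 7.

7


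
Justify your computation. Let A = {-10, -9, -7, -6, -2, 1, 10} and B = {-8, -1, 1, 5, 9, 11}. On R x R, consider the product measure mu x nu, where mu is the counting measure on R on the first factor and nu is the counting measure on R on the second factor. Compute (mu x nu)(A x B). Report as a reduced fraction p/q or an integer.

For a measurable rectangle A x B, the product measure satisfies
  (mu x nu)(A x B) = mu(A) * nu(B).
  mu(A) = 7.
  nu(B) = 6.
  (mu x nu)(A x B) = 7 * 6 = 42.

42


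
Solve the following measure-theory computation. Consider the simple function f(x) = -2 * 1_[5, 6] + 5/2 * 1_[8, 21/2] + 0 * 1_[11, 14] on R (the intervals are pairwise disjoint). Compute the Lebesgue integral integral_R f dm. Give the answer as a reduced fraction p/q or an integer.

For a simple function f = sum_i c_i * 1_{A_i} with disjoint A_i,
  integral f dm = sum_i c_i * m(A_i).
Lengths of the A_i:
  m(A_1) = 6 - 5 = 1.
  m(A_2) = 21/2 - 8 = 5/2.
  m(A_3) = 14 - 11 = 3.
Contributions c_i * m(A_i):
  (-2) * (1) = -2.
  (5/2) * (5/2) = 25/4.
  (0) * (3) = 0.
Total: -2 + 25/4 + 0 = 17/4.

17/4


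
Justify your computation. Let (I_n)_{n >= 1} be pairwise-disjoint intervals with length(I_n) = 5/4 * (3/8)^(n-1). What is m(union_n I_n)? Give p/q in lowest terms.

By countable additivity of the Lebesgue measure on pairwise disjoint measurable sets,
  m(union_{n >= 1} I_n) = sum_{n >= 1} m(I_n) = sum_{n >= 1} a * r^(n-1),
  with a = 5/4 and r = 3/8.
Since 0 < r = 3/8 < 1, the geometric series converges:
  sum_{n >= 1} a * r^(n-1) = a / (1 - r).
  = 5/4 / (1 - 3/8)
  = 5/4 / (5/8)
  = 2.

2


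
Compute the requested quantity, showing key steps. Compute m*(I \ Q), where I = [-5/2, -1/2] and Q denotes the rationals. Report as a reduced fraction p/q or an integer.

The interval I = [-5/2, -1/2] has m(I) = -1/2 - (-5/2) = 2 (endpoints are measure-zero, so open/closed/half-open agree). Write I = (I cap Q) u (I \ Q). The rationals in I are countable, so m*(I cap Q) = 0 (cover each rational by intervals whose total length is arbitrarily small). By countable subadditivity m*(I) <= m*(I cap Q) + m*(I \ Q), hence m*(I \ Q) >= m(I) = 2. The reverse inequality m*(I \ Q) <= m*(I) = 2 is trivial since (I \ Q) is a subset of I. Therefore m*(I \ Q) = 2.

2


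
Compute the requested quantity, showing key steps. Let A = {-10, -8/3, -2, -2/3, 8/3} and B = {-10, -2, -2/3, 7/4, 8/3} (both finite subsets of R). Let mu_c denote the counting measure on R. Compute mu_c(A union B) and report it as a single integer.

Counting measure on a finite set equals cardinality. By inclusion-exclusion, |A union B| = |A| + |B| - |A cap B|.
|A| = 5, |B| = 5, |A cap B| = 4.
So mu_c(A union B) = 5 + 5 - 4 = 6.

6


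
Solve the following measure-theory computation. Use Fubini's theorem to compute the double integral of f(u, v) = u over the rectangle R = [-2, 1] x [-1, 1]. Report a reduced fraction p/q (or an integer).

f(u, v) is a tensor product of a function of u and a function of v, and both factors are bounded continuous (hence Lebesgue integrable) on the rectangle, so Fubini's theorem applies:
  integral_R f d(m x m) = (integral_a1^b1 u du) * (integral_a2^b2 1 dv).
Inner integral in u: integral_{-2}^{1} u du = (1^2 - (-2)^2)/2
  = -3/2.
Inner integral in v: integral_{-1}^{1} 1 dv = (1^1 - (-1)^1)/1
  = 2.
Product: (-3/2) * (2) = -3.

-3


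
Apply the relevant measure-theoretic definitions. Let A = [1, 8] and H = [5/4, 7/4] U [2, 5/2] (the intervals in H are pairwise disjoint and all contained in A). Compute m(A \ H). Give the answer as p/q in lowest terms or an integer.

The ambient interval has length m(A) = 8 - 1 = 7.
Since the holes are disjoint and sit inside A, by finite additivity
  m(H) = sum_i (b_i - a_i), and m(A \ H) = m(A) - m(H).
Computing the hole measures:
  m(H_1) = 7/4 - 5/4 = 1/2.
  m(H_2) = 5/2 - 2 = 1/2.
Summed: m(H) = 1/2 + 1/2 = 1.
So m(A \ H) = 7 - 1 = 6.

6


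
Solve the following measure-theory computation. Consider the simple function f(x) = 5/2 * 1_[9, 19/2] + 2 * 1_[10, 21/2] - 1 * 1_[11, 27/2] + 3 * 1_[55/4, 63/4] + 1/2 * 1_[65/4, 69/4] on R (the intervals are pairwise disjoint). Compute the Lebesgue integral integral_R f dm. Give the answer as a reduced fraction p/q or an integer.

For a simple function f = sum_i c_i * 1_{A_i} with disjoint A_i,
  integral f dm = sum_i c_i * m(A_i).
Lengths of the A_i:
  m(A_1) = 19/2 - 9 = 1/2.
  m(A_2) = 21/2 - 10 = 1/2.
  m(A_3) = 27/2 - 11 = 5/2.
  m(A_4) = 63/4 - 55/4 = 2.
  m(A_5) = 69/4 - 65/4 = 1.
Contributions c_i * m(A_i):
  (5/2) * (1/2) = 5/4.
  (2) * (1/2) = 1.
  (-1) * (5/2) = -5/2.
  (3) * (2) = 6.
  (1/2) * (1) = 1/2.
Total: 5/4 + 1 - 5/2 + 6 + 1/2 = 25/4.

25/4


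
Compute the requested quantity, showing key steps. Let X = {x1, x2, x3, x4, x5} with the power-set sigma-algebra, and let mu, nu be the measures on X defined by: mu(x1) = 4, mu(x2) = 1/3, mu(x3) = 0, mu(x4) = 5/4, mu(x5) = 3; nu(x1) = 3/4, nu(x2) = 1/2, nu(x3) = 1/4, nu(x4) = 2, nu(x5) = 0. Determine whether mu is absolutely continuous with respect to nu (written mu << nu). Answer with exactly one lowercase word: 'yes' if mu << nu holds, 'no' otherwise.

mu << nu means: every nu-null measurable set is also mu-null; equivalently, for every atom x, if nu({x}) = 0 then mu({x}) = 0.
Checking each atom:
  x1: nu = 3/4 > 0 -> no constraint.
  x2: nu = 1/2 > 0 -> no constraint.
  x3: nu = 1/4 > 0 -> no constraint.
  x4: nu = 2 > 0 -> no constraint.
  x5: nu = 0, mu = 3 > 0 -> violates mu << nu.
The atom(s) x5 violate the condition (nu = 0 but mu > 0). Therefore mu is NOT absolutely continuous w.r.t. nu.

no


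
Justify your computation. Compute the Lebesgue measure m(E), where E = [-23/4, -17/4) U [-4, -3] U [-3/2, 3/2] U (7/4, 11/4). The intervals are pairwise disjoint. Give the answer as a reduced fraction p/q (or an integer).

For pairwise disjoint intervals, m(union_i I_i) = sum_i m(I_i),
and m is invariant under swapping open/closed endpoints (single points have measure 0).
So m(E) = sum_i (b_i - a_i).
  I_1 has length -17/4 - (-23/4) = 3/2.
  I_2 has length -3 - (-4) = 1.
  I_3 has length 3/2 - (-3/2) = 3.
  I_4 has length 11/4 - 7/4 = 1.
Summing:
  m(E) = 3/2 + 1 + 3 + 1 = 13/2.

13/2


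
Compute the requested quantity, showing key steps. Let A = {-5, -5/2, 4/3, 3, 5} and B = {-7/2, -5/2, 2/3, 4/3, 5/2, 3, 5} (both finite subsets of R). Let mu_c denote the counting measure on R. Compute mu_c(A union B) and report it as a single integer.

Counting measure on a finite set equals cardinality. By inclusion-exclusion, |A union B| = |A| + |B| - |A cap B|.
|A| = 5, |B| = 7, |A cap B| = 4.
So mu_c(A union B) = 5 + 7 - 4 = 8.

8


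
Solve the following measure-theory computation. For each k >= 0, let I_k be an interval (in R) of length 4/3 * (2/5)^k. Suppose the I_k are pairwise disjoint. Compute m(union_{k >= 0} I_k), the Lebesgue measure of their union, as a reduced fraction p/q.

By countable additivity of the Lebesgue measure on pairwise disjoint measurable sets,
  m(union_{k >= 0} I_k) = sum_{k >= 0} m(I_k) = sum_{k >= 0} a * r^k,
  with a = 4/3 and r = 2/5.
Since 0 < r = 2/5 < 1, the geometric series converges:
  sum_{k >= 0} a * r^k = a / (1 - r).
  = 4/3 / (1 - 2/5)
  = 4/3 / (3/5)
  = 20/9.

20/9


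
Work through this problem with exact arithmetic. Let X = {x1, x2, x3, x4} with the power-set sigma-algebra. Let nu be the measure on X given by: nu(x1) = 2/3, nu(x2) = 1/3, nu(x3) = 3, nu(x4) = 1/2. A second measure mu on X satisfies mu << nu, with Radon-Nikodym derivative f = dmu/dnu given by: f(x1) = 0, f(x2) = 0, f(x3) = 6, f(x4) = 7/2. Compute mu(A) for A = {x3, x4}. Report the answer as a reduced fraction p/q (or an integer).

By the defining property of the Radon-Nikodym derivative, for every measurable set A,
  mu(A) = integral_A f dnu.
Since nu is a discrete measure concentrated on the atoms of X, the integral over A reduces to the sum
  mu(A) = sum_{x in A} f(x) * nu({x}).
Computing each term:
  x3: f(x3) * nu(x3) = 6 * 3 = 18.
  x4: f(x4) * nu(x4) = 7/2 * 1/2 = 7/4.
Summing: mu(A) = 18 + 7/4 = 79/4.

79/4


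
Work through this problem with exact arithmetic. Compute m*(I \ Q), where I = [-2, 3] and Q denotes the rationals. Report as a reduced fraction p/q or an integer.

The interval I = [-2, 3] has m(I) = 3 - (-2) = 5 (endpoints are measure-zero, so open/closed/half-open agree). Write I = (I cap Q) u (I \ Q). The rationals in I are countable, so m*(I cap Q) = 0 (cover each rational by intervals whose total length is arbitrarily small). By countable subadditivity m*(I) <= m*(I cap Q) + m*(I \ Q), hence m*(I \ Q) >= m(I) = 5. The reverse inequality m*(I \ Q) <= m*(I) = 5 is trivial since (I \ Q) is a subset of I. Therefore m*(I \ Q) = 5.

5


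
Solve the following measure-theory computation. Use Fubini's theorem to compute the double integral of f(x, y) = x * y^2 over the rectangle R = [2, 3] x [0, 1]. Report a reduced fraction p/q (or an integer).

f(x, y) is a tensor product of a function of x and a function of y, and both factors are bounded continuous (hence Lebesgue integrable) on the rectangle, so Fubini's theorem applies:
  integral_R f d(m x m) = (integral_a1^b1 x dx) * (integral_a2^b2 y^2 dy).
Inner integral in x: integral_{2}^{3} x dx = (3^2 - 2^2)/2
  = 5/2.
Inner integral in y: integral_{0}^{1} y^2 dy = (1^3 - 0^3)/3
  = 1/3.
Product: (5/2) * (1/3) = 5/6.

5/6


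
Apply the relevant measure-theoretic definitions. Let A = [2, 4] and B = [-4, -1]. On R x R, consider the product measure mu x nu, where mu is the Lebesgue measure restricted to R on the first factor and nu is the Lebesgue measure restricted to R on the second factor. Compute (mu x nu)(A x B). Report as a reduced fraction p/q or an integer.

For a measurable rectangle A x B, the product measure satisfies
  (mu x nu)(A x B) = mu(A) * nu(B).
  mu(A) = 2.
  nu(B) = 3.
  (mu x nu)(A x B) = 2 * 3 = 6.

6


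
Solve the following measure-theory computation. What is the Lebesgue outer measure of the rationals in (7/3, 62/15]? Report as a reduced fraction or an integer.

The set Q cap (7/3, 62/15] is countable (a subset of the countable set Q). Lebesgue outer measure of any countable set is 0: each singleton {q} has m*({q}) = 0, and by countable subadditivity m*(union_k {q_k}) <= sum_k m*({q_k}) = sum_k 0 = 0. The reverse inequality m*(E) >= 0 is automatic. So m*(Q cap (7/3, 62/15]) = 0.

0


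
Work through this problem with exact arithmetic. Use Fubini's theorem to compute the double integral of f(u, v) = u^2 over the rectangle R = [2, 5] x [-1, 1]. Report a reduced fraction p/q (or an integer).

f(u, v) is a tensor product of a function of u and a function of v, and both factors are bounded continuous (hence Lebesgue integrable) on the rectangle, so Fubini's theorem applies:
  integral_R f d(m x m) = (integral_a1^b1 u^2 du) * (integral_a2^b2 1 dv).
Inner integral in u: integral_{2}^{5} u^2 du = (5^3 - 2^3)/3
  = 39.
Inner integral in v: integral_{-1}^{1} 1 dv = (1^1 - (-1)^1)/1
  = 2.
Product: (39) * (2) = 78.

78


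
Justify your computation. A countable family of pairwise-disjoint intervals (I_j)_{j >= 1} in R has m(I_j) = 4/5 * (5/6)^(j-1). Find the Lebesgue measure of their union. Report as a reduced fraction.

By countable additivity of the Lebesgue measure on pairwise disjoint measurable sets,
  m(union_{j >= 1} I_j) = sum_{j >= 1} m(I_j) = sum_{j >= 1} a * r^(j-1),
  with a = 4/5 and r = 5/6.
Since 0 < r = 5/6 < 1, the geometric series converges:
  sum_{j >= 1} a * r^(j-1) = a / (1 - r).
  = 4/5 / (1 - 5/6)
  = 4/5 / (1/6)
  = 24/5.

24/5


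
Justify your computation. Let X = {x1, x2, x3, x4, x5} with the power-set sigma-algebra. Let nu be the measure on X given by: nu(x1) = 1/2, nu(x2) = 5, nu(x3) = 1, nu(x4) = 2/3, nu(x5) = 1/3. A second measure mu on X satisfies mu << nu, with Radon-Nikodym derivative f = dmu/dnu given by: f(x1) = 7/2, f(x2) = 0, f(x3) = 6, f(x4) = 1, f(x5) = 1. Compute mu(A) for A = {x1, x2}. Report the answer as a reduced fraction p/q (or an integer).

By the defining property of the Radon-Nikodym derivative, for every measurable set A,
  mu(A) = integral_A f dnu.
Since nu is a discrete measure concentrated on the atoms of X, the integral over A reduces to the sum
  mu(A) = sum_{x in A} f(x) * nu({x}).
Computing each term:
  x1: f(x1) * nu(x1) = 7/2 * 1/2 = 7/4.
  x2: f(x2) * nu(x2) = 0 * 5 = 0.
Summing: mu(A) = 7/4 + 0 = 7/4.

7/4


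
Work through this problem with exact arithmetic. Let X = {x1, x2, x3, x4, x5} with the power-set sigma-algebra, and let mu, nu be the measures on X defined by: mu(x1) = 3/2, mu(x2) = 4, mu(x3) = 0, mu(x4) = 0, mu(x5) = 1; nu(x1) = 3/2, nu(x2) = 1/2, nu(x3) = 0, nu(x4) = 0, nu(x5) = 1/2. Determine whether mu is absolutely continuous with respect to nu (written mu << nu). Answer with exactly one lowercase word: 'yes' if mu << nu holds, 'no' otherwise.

mu << nu means: every nu-null measurable set is also mu-null; equivalently, for every atom x, if nu({x}) = 0 then mu({x}) = 0.
Checking each atom:
  x1: nu = 3/2 > 0 -> no constraint.
  x2: nu = 1/2 > 0 -> no constraint.
  x3: nu = 0, mu = 0 -> consistent with mu << nu.
  x4: nu = 0, mu = 0 -> consistent with mu << nu.
  x5: nu = 1/2 > 0 -> no constraint.
No atom violates the condition. Therefore mu << nu.

yes


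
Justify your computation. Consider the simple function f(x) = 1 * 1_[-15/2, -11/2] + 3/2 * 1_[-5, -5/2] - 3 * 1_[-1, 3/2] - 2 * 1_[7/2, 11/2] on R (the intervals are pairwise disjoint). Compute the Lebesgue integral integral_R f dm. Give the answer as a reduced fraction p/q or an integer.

For a simple function f = sum_i c_i * 1_{A_i} with disjoint A_i,
  integral f dm = sum_i c_i * m(A_i).
Lengths of the A_i:
  m(A_1) = -11/2 - (-15/2) = 2.
  m(A_2) = -5/2 - (-5) = 5/2.
  m(A_3) = 3/2 - (-1) = 5/2.
  m(A_4) = 11/2 - 7/2 = 2.
Contributions c_i * m(A_i):
  (1) * (2) = 2.
  (3/2) * (5/2) = 15/4.
  (-3) * (5/2) = -15/2.
  (-2) * (2) = -4.
Total: 2 + 15/4 - 15/2 - 4 = -23/4.

-23/4


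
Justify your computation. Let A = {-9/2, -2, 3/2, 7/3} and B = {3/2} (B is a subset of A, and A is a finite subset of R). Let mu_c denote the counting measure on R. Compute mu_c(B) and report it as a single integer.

Counting measure assigns mu_c(E) = |E| (number of elements) when E is finite.
B has 1 element(s), so mu_c(B) = 1.

1


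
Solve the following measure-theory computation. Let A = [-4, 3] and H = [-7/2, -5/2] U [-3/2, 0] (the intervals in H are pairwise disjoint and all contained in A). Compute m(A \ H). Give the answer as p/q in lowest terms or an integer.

The ambient interval has length m(A) = 3 - (-4) = 7.
Since the holes are disjoint and sit inside A, by finite additivity
  m(H) = sum_i (b_i - a_i), and m(A \ H) = m(A) - m(H).
Computing the hole measures:
  m(H_1) = -5/2 - (-7/2) = 1.
  m(H_2) = 0 - (-3/2) = 3/2.
Summed: m(H) = 1 + 3/2 = 5/2.
So m(A \ H) = 7 - 5/2 = 9/2.

9/2


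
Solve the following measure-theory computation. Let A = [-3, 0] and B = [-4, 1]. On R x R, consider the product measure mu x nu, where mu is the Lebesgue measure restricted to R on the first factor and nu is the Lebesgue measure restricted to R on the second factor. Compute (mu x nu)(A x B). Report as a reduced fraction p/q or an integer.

For a measurable rectangle A x B, the product measure satisfies
  (mu x nu)(A x B) = mu(A) * nu(B).
  mu(A) = 3.
  nu(B) = 5.
  (mu x nu)(A x B) = 3 * 5 = 15.

15


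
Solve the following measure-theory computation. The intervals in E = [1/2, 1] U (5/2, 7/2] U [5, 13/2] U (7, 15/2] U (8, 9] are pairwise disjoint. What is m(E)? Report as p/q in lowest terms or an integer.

For pairwise disjoint intervals, m(union_i I_i) = sum_i m(I_i),
and m is invariant under swapping open/closed endpoints (single points have measure 0).
So m(E) = sum_i (b_i - a_i).
  I_1 has length 1 - 1/2 = 1/2.
  I_2 has length 7/2 - 5/2 = 1.
  I_3 has length 13/2 - 5 = 3/2.
  I_4 has length 15/2 - 7 = 1/2.
  I_5 has length 9 - 8 = 1.
Summing:
  m(E) = 1/2 + 1 + 3/2 + 1/2 + 1 = 9/2.

9/2


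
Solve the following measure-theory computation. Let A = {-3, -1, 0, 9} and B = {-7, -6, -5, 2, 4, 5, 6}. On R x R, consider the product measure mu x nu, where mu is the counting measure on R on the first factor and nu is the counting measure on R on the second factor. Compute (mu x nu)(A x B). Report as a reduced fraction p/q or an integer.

For a measurable rectangle A x B, the product measure satisfies
  (mu x nu)(A x B) = mu(A) * nu(B).
  mu(A) = 4.
  nu(B) = 7.
  (mu x nu)(A x B) = 4 * 7 = 28.

28


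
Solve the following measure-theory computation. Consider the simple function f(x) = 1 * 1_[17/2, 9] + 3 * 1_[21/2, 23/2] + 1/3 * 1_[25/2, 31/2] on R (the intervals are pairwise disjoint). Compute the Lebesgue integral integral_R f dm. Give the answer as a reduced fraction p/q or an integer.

For a simple function f = sum_i c_i * 1_{A_i} with disjoint A_i,
  integral f dm = sum_i c_i * m(A_i).
Lengths of the A_i:
  m(A_1) = 9 - 17/2 = 1/2.
  m(A_2) = 23/2 - 21/2 = 1.
  m(A_3) = 31/2 - 25/2 = 3.
Contributions c_i * m(A_i):
  (1) * (1/2) = 1/2.
  (3) * (1) = 3.
  (1/3) * (3) = 1.
Total: 1/2 + 3 + 1 = 9/2.

9/2


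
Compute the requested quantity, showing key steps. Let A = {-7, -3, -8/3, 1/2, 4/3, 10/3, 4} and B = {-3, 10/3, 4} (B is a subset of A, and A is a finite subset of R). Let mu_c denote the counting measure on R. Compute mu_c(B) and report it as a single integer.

Counting measure assigns mu_c(E) = |E| (number of elements) when E is finite.
B has 3 element(s), so mu_c(B) = 3.

3


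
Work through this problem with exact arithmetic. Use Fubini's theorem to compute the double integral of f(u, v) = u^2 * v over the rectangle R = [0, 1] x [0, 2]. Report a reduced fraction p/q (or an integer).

f(u, v) is a tensor product of a function of u and a function of v, and both factors are bounded continuous (hence Lebesgue integrable) on the rectangle, so Fubini's theorem applies:
  integral_R f d(m x m) = (integral_a1^b1 u^2 du) * (integral_a2^b2 v dv).
Inner integral in u: integral_{0}^{1} u^2 du = (1^3 - 0^3)/3
  = 1/3.
Inner integral in v: integral_{0}^{2} v dv = (2^2 - 0^2)/2
  = 2.
Product: (1/3) * (2) = 2/3.

2/3


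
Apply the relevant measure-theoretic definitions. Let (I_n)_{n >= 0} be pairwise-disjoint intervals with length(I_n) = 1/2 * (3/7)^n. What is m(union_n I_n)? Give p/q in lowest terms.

By countable additivity of the Lebesgue measure on pairwise disjoint measurable sets,
  m(union_{n >= 0} I_n) = sum_{n >= 0} m(I_n) = sum_{n >= 0} a * r^n,
  with a = 1/2 and r = 3/7.
Since 0 < r = 3/7 < 1, the geometric series converges:
  sum_{n >= 0} a * r^n = a / (1 - r).
  = 1/2 / (1 - 3/7)
  = 1/2 / (4/7)
  = 7/8.

7/8


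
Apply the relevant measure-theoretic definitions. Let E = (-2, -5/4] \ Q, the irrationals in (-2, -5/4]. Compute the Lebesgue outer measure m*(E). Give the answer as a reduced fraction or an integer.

The interval I = (-2, -5/4] has m(I) = -5/4 - (-2) = 3/4 (endpoints are measure-zero, so open/closed/half-open agree). Write I = (I cap Q) u (I \ Q). The rationals in I are countable, so m*(I cap Q) = 0 (cover each rational by intervals whose total length is arbitrarily small). By countable subadditivity m*(I) <= m*(I cap Q) + m*(I \ Q), hence m*(I \ Q) >= m(I) = 3/4. The reverse inequality m*(I \ Q) <= m*(I) = 3/4 is trivial since (I \ Q) is a subset of I. Therefore m*(I \ Q) = 3/4.

3/4


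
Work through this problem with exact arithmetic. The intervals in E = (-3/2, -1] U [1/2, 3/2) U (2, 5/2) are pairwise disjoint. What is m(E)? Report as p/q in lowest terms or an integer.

For pairwise disjoint intervals, m(union_i I_i) = sum_i m(I_i),
and m is invariant under swapping open/closed endpoints (single points have measure 0).
So m(E) = sum_i (b_i - a_i).
  I_1 has length -1 - (-3/2) = 1/2.
  I_2 has length 3/2 - 1/2 = 1.
  I_3 has length 5/2 - 2 = 1/2.
Summing:
  m(E) = 1/2 + 1 + 1/2 = 2.

2


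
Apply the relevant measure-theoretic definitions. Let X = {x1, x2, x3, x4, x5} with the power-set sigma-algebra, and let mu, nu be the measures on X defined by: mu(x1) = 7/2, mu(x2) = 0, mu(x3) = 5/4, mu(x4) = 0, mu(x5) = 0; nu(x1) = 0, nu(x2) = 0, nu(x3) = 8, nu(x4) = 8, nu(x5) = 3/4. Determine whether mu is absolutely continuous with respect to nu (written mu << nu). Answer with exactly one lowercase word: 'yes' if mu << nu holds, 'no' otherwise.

mu << nu means: every nu-null measurable set is also mu-null; equivalently, for every atom x, if nu({x}) = 0 then mu({x}) = 0.
Checking each atom:
  x1: nu = 0, mu = 7/2 > 0 -> violates mu << nu.
  x2: nu = 0, mu = 0 -> consistent with mu << nu.
  x3: nu = 8 > 0 -> no constraint.
  x4: nu = 8 > 0 -> no constraint.
  x5: nu = 3/4 > 0 -> no constraint.
The atom(s) x1 violate the condition (nu = 0 but mu > 0). Therefore mu is NOT absolutely continuous w.r.t. nu.

no
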